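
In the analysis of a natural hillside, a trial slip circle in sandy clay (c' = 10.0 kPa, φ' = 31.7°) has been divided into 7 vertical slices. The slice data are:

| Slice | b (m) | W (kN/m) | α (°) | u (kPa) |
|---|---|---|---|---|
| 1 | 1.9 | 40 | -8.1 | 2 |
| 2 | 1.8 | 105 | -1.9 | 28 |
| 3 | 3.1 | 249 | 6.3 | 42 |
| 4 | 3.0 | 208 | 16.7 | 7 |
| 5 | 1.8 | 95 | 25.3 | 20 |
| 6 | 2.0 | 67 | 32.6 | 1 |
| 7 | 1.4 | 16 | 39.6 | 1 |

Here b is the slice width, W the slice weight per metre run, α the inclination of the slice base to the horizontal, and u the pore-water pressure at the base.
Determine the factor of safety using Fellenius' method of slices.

FS = 2.83

Ordinary method of slices: FS = Σ[c'·Δl_i + (W_i cosα_i − u_i·Δl_i)·tanφ'] / Σ W_i sinα_i, with Δl_i = b_i / cosα_i.
Slice 1: Δl = 1.9/cos(-8.1°) = 1.919 m; N'_1 = 40·cos(-8.1°) − 2·1.919 = 35.8; c'Δl = 19.19; W sinα = -5.6
Slice 2: Δl = 1.8/cos(-1.9°) = 1.801 m; N'_2 = 105·cos(-1.9°) − 28·1.801 = 54.5; c'Δl = 18.01; W sinα = -3.5
Slice 3: Δl = 3.1/cos6.3° = 3.119 m; N'_3 = 249·cos6.3° − 42·3.119 = 116.5; c'Δl = 31.19; W sinα = 27.3
Slice 4: Δl = 3.0/cos16.7° = 3.132 m; N'_4 = 208·cos16.7° − 7·3.132 = 177.3; c'Δl = 31.32; W sinα = 59.8
Slice 5: Δl = 1.8/cos25.3° = 1.991 m; N'_5 = 95·cos25.3° − 20·1.991 = 46.1; c'Δl = 19.91; W sinα = 40.6
Slice 6: Δl = 2.0/cos32.6° = 2.374 m; N'_6 = 67·cos32.6° − 1·2.374 = 54.1; c'Δl = 23.74; W sinα = 36.1
Slice 7: Δl = 1.4/cos39.6° = 1.817 m; N'_7 = 16·cos39.6° − 1·1.817 = 10.5; c'Δl = 18.17; W sinα = 10.2
Σc'Δl = 161.5 kN/m; ΣN' = 494.7 kN/m; ΣW sinα = 164.9 kN/m
Resisting = 161.5 + 494.7·tan31.7° = 161.5 + 305.6 = 467.1 kN/m
FS = 467.1 / 164.9 = 2.833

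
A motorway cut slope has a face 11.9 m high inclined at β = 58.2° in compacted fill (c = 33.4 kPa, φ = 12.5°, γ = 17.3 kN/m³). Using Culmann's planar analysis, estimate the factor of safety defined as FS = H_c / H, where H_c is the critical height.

H_c = (4c/γ) · sinβ cosφ / [1 − cos(β − φ)]
    = (4·33.4/17.3) · sin58.2°·cos12.5° / [1 − cos45.7°]
    = 7.723 · 0.8297 / 0.3016 = 21.25 m
FS = H_c / H = 21.25 / 11.9 = 1.785

FS = 1.79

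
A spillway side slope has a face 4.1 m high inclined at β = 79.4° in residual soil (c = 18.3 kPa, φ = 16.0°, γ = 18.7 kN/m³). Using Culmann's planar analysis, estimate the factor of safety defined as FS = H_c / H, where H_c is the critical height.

H_c = (4c/γ) · sinβ cosφ / [1 − cos(β − φ)]
    = (4·18.3/18.7) · sin79.4°·cos16.0° / [1 − cos63.4°]
    = 3.914 · 0.9449 / 0.5522 = 6.70 m
FS = H_c / H = 6.70 / 4.1 = 1.634

FS = 1.63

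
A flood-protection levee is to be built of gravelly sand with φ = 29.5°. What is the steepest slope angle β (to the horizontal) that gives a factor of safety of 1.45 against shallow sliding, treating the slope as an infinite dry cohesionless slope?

For an infinite dry cohesionless slope FS = tanφ/tanβ, so tanβ = tanφ / FS.
tanβ = tan29.5° / 1.45 = 0.5658 / 1.45 = 0.3902
β = arctan(0.3902) = 21.32°

β = 21.3°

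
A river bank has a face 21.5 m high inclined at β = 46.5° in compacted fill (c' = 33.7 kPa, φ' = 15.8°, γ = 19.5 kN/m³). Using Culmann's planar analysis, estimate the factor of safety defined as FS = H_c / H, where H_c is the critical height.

FS = 1.60

H_c = (4c'/γ) · sinβ cosφ' / [1 − cos(β − φ')]
    = (4·33.7/19.5) · sin46.5°·cos15.8° / [1 − cos30.7°]
    = 6.913 · 0.6980 / 0.1401 = 34.43 m
FS = H_c / H = 34.43 / 21.5 = 1.601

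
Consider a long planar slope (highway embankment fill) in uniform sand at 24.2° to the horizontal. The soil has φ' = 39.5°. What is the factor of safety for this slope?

For a dry cohesionless infinite slope the factor of safety is FS = tanφ' / tanβ.
FS = tan39.5° / tan24.2° = 0.8243 / 0.4494 = 1.834

FS = 1.83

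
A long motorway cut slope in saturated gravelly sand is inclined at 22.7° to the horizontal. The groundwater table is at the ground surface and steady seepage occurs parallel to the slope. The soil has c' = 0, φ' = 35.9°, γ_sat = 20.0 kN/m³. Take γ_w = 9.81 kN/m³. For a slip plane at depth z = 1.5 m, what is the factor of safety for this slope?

With seepage parallel to the slope and the water table at the surface, the effective normal stress on the slip plane uses the buoyant unit weight γ' = γ_sat − γ_w while the driving shear stress uses γ_sat:
FS = [c' + γ' z cos²β tanφ'] / [γ_sat z sinβ cosβ]
(For c' = 0 this reduces to FS = (γ'/γ_sat)·tanφ'/tanβ.)
γ' = 20.0 − 9.81 = 10.19 kN/m³
Numerator = 0.0 + 10.19·1.5·cos²22.7°·tan35.9° = 0.0 + 10.19·1.5·0.8511·0.7239 = 9.417 kPa
Denominator = 20.0·1.5·sin22.7°·cos22.7° = 20.0·1.5·0.3859·0.9225 = 10.680 kPa
FS = 9.417 / 10.680 = 0.882

FS = 0.88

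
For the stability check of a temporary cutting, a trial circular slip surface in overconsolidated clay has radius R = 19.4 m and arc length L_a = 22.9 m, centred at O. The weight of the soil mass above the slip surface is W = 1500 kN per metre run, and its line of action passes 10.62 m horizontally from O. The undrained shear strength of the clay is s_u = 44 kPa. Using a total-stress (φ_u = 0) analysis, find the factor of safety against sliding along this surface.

Taking moments about the centre O, the resisting moment is provided by the undrained shear strength acting along the arc:
M_R = s_u·L_a·R = 44·22.90·19.4 = 19547.4 kN·m/m
M_D = W·d = 1500·10.62 = 15930.0 kN·m/m
FS = M_R / M_D = 19547.4 / 15930.0 = 1.227

FS = 1.23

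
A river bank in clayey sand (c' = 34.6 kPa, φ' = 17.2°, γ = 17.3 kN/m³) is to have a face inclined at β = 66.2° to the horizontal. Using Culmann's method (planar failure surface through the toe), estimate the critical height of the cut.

H_c = 20.33 m

Culmann's analysis gives the critical failure plane at α_cr = (β + φ')/2 = (66.2 + 17.2)/2 = 41.7°, and the critical height
H_c = (4c'/γ) · sinβ cosφ' / [1 − cos(β − φ')]
    = (4·34.6/17.3) · sin66.2°·cos17.2° / [1 − cos(49.0°)]
    = 8.000 · 0.9150·0.9553 / [1 − 0.6561]
    = 8.000 · 0.8740 / 0.3439
    = 20.33 m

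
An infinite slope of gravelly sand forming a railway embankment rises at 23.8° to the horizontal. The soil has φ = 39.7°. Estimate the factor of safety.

FS = 1.88

For a dry cohesionless infinite slope the factor of safety is FS = tanφ / tanβ.
FS = tan39.7° / tan23.8° = 0.8302 / 0.4411 = 1.882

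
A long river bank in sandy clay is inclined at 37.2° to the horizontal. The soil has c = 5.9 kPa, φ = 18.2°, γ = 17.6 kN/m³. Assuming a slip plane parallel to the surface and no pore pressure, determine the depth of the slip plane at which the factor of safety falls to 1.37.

z = 0.74 m

Setting FS = 1.37 in FS = [c + γz cos²β tanφ] / [γz sinβ cosβ] and solving for z:
z = c / [γ cosβ (FS·sinβ − cosβ·tanφ)]
  = 5.9 / [17.6·cos37.2°·(1.37·sin37.2° − cos37.2°·tan18.2°)]
  = 5.9 / [17.6·0.7965·(1.37·0.6046 − 0.7965·0.3288)]
  = 5.9 / 7.9405 = 0.743 m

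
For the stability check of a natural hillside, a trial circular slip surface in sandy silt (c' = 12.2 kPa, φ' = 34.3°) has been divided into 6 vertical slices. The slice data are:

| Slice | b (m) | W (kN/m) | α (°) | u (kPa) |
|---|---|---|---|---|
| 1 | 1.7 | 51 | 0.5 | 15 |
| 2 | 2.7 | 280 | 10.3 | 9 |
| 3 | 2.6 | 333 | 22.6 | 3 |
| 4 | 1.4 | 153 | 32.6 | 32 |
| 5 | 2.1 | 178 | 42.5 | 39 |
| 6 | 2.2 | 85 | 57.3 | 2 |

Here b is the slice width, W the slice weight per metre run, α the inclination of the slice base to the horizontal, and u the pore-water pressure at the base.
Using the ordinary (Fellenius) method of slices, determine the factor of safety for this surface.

Ordinary method of slices: FS = Σ[c'·Δl_i + (W_i cosα_i − u_i·Δl_i)·tanφ'] / Σ W_i sinα_i, with Δl_i = b_i / cosα_i.
Slice 1: Δl = 1.7/cos0.5° = 1.700 m; N'_1 = 51·cos0.5° − 15·1.700 = 25.5; c'Δl = 20.74; W sinα = 0.4
Slice 2: Δl = 2.7/cos10.3° = 2.744 m; N'_2 = 280·cos10.3° − 9·2.744 = 250.8; c'Δl = 33.48; W sinα = 50.1
Slice 3: Δl = 2.6/cos22.6° = 2.816 m; N'_3 = 333·cos22.6° − 3·2.816 = 299.0; c'Δl = 34.36; W sinα = 128.0
Slice 4: Δl = 1.4/cos32.6° = 1.662 m; N'_4 = 153·cos32.6° − 32·1.662 = 75.7; c'Δl = 20.27; W sinα = 82.4
Slice 5: Δl = 2.1/cos42.5° = 2.848 m; N'_5 = 178·cos42.5° − 39·2.848 = 20.2; c'Δl = 34.75; W sinα = 120.3
Slice 6: Δl = 2.2/cos57.3° = 4.072 m; N'_6 = 85·cos57.3° − 2·4.072 = 37.8; c'Δl = 49.68; W sinα = 71.5
Σc'Δl = 193.3 kN/m; ΣN' = 708.9 kN/m; ΣW sinα = 452.7 kN/m
Resisting = 193.3 + 708.9·tan34.3° = 193.3 + 483.6 = 676.9 kN/m
FS = 676.9 / 452.7 = 1.495

FS = 1.50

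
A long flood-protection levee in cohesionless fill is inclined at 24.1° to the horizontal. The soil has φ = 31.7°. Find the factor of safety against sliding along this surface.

For a dry cohesionless infinite slope the factor of safety is FS = tanφ / tanβ.
FS = tan31.7° / tan24.1° = 0.6176 / 0.4473 = 1.381

FS = 1.38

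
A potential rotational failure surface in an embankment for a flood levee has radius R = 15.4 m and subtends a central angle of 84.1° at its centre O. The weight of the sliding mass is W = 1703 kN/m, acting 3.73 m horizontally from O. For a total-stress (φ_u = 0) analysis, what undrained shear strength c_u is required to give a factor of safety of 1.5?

c_u = 27.4 kPa

FS = c_u·L_a·R / (W·d), so c_u = FS·W·d / (L_a·R).
Arc length L_a = R·θ = 15.4·(84.1°·π/180) = 15.4·1.4678 = 22.60 m
c_u = 1.5·1703·3.73 / (22.60·15.4) = 9528.3 / 348.11 = 27.37 kPa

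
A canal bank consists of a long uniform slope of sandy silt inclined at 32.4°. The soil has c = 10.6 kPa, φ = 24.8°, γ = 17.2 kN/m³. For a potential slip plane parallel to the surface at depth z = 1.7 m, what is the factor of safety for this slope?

FS = 1.53

For an infinite slope with a slip plane parallel to the surface (no pore pressure): FS = [c + γz cos²β tanφ] / [γz sinβ cosβ].
γz = 17.2·1.7 = 29.24 kN/m²
Numerator = 10.6 + 29.24·cos²32.4°·tan24.8° = 10.6 + 29.24·0.7129·0.4621 = 20.232 kPa
Denominator = 29.24·sin32.4°·cos32.4° = 29.24·0.5358·0.8443 = 13.229 kPa
FS = 20.232 / 13.229 = 1.529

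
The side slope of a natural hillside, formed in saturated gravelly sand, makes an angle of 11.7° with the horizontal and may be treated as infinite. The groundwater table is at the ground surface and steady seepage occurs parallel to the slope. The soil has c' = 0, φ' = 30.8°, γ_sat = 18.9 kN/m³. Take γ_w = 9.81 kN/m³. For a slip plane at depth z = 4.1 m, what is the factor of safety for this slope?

FS = 1.38

With seepage parallel to the slope and the water table at the surface, the effective normal stress on the slip plane uses the buoyant unit weight γ' = γ_sat − γ_w while the driving shear stress uses γ_sat:
FS = [c' + γ' z cos²β tanφ'] / [γ_sat z sinβ cosβ]
(For c' = 0 this reduces to FS = (γ'/γ_sat)·tanφ'/tanβ.)
γ' = 18.9 − 9.81 = 9.09 kN/m³
Numerator = 0.0 + 9.09·4.1·cos²11.7°·tan30.8° = 0.0 + 9.09·4.1·0.9589·0.5961 = 21.303 kPa
Denominator = 18.9·4.1·sin11.7°·cos11.7° = 18.9·4.1·0.2028·0.9792 = 15.387 kPa
FS = 21.303 / 15.387 = 1.384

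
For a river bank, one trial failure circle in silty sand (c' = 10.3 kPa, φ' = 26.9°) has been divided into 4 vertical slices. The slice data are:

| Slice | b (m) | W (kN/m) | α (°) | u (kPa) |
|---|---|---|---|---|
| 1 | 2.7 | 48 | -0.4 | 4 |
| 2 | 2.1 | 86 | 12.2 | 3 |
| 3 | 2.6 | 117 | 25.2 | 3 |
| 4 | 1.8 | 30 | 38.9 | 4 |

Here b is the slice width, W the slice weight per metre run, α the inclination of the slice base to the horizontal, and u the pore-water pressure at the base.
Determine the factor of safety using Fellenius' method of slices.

FS = 2.52

Ordinary method of slices: FS = Σ[c'·Δl_i + (W_i cosα_i − u_i·Δl_i)·tanφ'] / Σ W_i sinα_i, with Δl_i = b_i / cosα_i.
Slice 1: Δl = 2.7/cos(-0.4°) = 2.700 m; N'_1 = 48·cos(-0.4°) − 4·2.700 = 37.2; c'Δl = 27.81; W sinα = -0.3
Slice 2: Δl = 2.1/cos12.2° = 2.149 m; N'_2 = 86·cos12.2° − 3·2.149 = 77.6; c'Δl = 22.13; W sinα = 18.2
Slice 3: Δl = 2.6/cos25.2° = 2.873 m; N'_3 = 117·cos25.2° − 3·2.873 = 97.2; c'Δl = 29.60; W sinα = 49.8
Slice 4: Δl = 1.8/cos38.9° = 2.313 m; N'_4 = 30·cos38.9° − 4·2.313 = 14.1; c'Δl = 23.82; W sinα = 18.8
Σc'Δl = 103.4 kN/m; ΣN' = 226.2 kN/m; ΣW sinα = 86.5 kN/m
Resisting = 103.4 + 226.2·tan26.9° = 103.4 + 114.7 = 218.1 kN/m
FS = 218.1 / 86.5 = 2.521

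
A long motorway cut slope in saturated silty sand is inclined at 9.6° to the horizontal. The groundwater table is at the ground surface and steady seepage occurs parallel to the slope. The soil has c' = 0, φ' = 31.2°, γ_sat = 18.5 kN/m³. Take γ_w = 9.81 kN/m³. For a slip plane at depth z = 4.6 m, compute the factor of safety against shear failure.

FS = 1.68

With seepage parallel to the slope and the water table at the surface, the effective normal stress on the slip plane uses the buoyant unit weight γ' = γ_sat − γ_w while the driving shear stress uses γ_sat:
FS = [c' + γ' z cos²β tanφ'] / [γ_sat z sinβ cosβ]
(For c' = 0 this reduces to FS = (γ'/γ_sat)·tanφ'/tanβ.)
γ' = 18.5 − 9.81 = 8.69 kN/m³
Numerator = 0.0 + 8.69·4.6·cos²9.6°·tan31.2° = 0.0 + 8.69·4.6·0.9722·0.6056 = 23.536 kPa
Denominator = 18.5·4.6·sin9.6°·cos9.6° = 18.5·4.6·0.1668·0.9860 = 13.993 kPa
FS = 23.536 / 13.993 = 1.682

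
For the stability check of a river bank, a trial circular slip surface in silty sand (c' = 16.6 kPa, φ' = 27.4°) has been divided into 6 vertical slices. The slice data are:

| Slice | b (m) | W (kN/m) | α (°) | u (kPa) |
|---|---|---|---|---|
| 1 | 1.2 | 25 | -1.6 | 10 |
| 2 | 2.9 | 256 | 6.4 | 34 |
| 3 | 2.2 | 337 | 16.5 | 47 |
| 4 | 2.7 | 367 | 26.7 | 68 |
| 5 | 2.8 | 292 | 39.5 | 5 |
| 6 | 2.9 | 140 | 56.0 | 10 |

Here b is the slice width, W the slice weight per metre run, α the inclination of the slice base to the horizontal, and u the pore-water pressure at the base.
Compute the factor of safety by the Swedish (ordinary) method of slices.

Ordinary method of slices: FS = Σ[c'·Δl_i + (W_i cosα_i − u_i·Δl_i)·tanφ'] / Σ W_i sinα_i, with Δl_i = b_i / cosα_i.
Slice 1: Δl = 1.2/cos(-1.6°) = 1.200 m; N'_1 = 25·cos(-1.6°) − 10·1.200 = 13.0; c'Δl = 19.93; W sinα = -0.7
Slice 2: Δl = 2.9/cos6.4° = 2.918 m; N'_2 = 256·cos6.4° − 34·2.918 = 155.2; c'Δl = 48.44; W sinα = 28.5
Slice 3: Δl = 2.2/cos16.5° = 2.294 m; N'_3 = 337·cos16.5° − 47·2.294 = 215.3; c'Δl = 38.09; W sinα = 95.7
Slice 4: Δl = 2.7/cos26.7° = 3.022 m; N'_4 = 367·cos26.7° − 68·3.022 = 122.4; c'Δl = 50.17; W sinα = 164.9
Slice 5: Δl = 2.8/cos39.5° = 3.629 m; N'_5 = 292·cos39.5° − 5·3.629 = 207.2; c'Δl = 60.24; W sinα = 185.7
Slice 6: Δl = 2.9/cos56.0° = 5.186 m; N'_6 = 140·cos56.0° − 10·5.186 = 26.4; c'Δl = 86.09; W sinα = 116.1
Σc'Δl = 303.0 kN/m; ΣN' = 739.4 kN/m; ΣW sinα = 590.3 kN/m
Resisting = 303.0 + 739.4·tan27.4° = 303.0 + 383.3 = 686.2 kN/m
FS = 686.2 / 590.3 = 1.163

FS = 1.16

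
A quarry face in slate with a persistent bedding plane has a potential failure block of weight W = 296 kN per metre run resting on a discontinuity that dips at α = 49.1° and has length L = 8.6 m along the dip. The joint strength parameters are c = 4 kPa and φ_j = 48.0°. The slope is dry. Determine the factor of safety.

FS = 1.12

Resolving the block weight along and normal to the plane and applying the Mohr–Coulomb strength on the joint:
N' = W cosα = 296·cos49.1° = 193.8 kN/m
Driving force T = W sinα = 296·sin49.1° = 223.7 kN/m
Resisting force R = c·L + N'·tanφ_j = 4·8.6 + 193.8·tan48.0° = 34.4 + 215.2 = 249.6 kN/m
FS = R / T = 249.6 / 223.7 = 1.116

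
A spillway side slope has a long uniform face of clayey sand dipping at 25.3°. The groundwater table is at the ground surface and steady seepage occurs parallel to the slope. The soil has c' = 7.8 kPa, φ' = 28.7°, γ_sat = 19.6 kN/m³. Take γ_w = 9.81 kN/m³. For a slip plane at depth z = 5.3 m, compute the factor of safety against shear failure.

FS = 0.77

With seepage parallel to the slope and the water table at the surface, the effective normal stress on the slip plane uses the buoyant unit weight γ' = γ_sat − γ_w while the driving shear stress uses γ_sat:
FS = [c' + γ' z cos²β tanφ'] / [γ_sat z sinβ cosβ]
γ' = 19.6 − 9.81 = 9.79 kN/m³
Numerator = 7.8 + 9.79·5.3·cos²25.3°·tan28.7° = 7.8 + 9.79·5.3·0.8174·0.5475 = 31.019 kPa
Denominator = 19.6·5.3·sin25.3°·cos25.3° = 19.6·5.3·0.4274·0.9041 = 40.136 kPa
FS = 31.019 / 40.136 = 0.773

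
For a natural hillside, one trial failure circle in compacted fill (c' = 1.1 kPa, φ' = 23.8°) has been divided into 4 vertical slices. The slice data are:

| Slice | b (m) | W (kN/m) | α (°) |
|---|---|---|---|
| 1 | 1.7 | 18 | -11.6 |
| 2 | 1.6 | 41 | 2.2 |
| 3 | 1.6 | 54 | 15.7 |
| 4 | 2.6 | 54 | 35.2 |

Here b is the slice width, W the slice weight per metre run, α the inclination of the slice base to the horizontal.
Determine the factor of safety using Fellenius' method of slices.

Ordinary method of slices: FS = Σ[c'·Δl_i + (W_i cosα_i)·tanφ'] / Σ W_i sinα_i, with Δl_i = b_i / cosα_i.
Slice 1: Δl = 1.7/cos(-11.6°) = 1.735 m; N'_1 = 18·cos(-11.6°) = 17.6; c'Δl = 1.91; W sinα = -3.6
Slice 2: Δl = 1.6/cos2.2° = 1.601 m; N'_2 = 41·cos2.2° = 41.0; c'Δl = 1.76; W sinα = 1.6
Slice 3: Δl = 1.6/cos15.7° = 1.662 m; N'_3 = 54·cos15.7° = 52.0; c'Δl = 1.83; W sinα = 14.6
Slice 4: Δl = 2.6/cos35.2° = 3.182 m; N'_4 = 54·cos35.2° = 44.1; c'Δl = 3.50; W sinα = 31.1
Σc'Δl = 9.0 kN/m; ΣN' = 154.7 kN/m; ΣW sinα = 43.7 kN/m
Resisting = 9.0 + 154.7·tan23.8° = 9.0 + 68.2 = 77.2 kN/m
FS = 77.2 / 43.7 = 1.768

FS = 1.77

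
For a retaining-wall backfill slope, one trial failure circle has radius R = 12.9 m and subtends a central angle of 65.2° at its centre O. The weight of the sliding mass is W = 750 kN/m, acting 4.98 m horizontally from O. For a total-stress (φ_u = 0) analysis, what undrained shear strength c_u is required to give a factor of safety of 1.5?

c_u = 29.6 kPa

FS = c_u·L_a·R / (W·d), so c_u = FS·W·d / (L_a·R).
Arc length L_a = R·θ = 12.9·(65.2°·π/180) = 12.9·1.1380 = 14.68 m
c_u = 1.5·750·4.98 / (14.68·12.9) = 5602.5 / 189.37 = 29.59 kPa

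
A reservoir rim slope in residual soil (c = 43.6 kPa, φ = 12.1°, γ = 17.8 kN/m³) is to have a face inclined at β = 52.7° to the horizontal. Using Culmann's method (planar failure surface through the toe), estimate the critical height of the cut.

Culmann's analysis gives the critical failure plane at α_cr = (β + φ)/2 = (52.7 + 12.1)/2 = 32.4°, and the critical height
H_c = (4c/γ) · sinβ cosφ / [1 − cos(β − φ)]
    = (4·43.6/17.8) · sin52.7°·cos12.1° / [1 − cos(40.6°)]
    = 9.798 · 0.7955·0.9778 / [1 − 0.7593]
    = 9.798 · 0.7778 / 0.2407
    = 31.66 m

H_c = 31.66 m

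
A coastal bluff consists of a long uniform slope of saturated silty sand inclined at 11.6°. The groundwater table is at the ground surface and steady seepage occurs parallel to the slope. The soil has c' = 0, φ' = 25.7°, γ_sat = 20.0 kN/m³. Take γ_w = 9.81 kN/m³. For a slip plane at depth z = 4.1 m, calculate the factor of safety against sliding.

With seepage parallel to the slope and the water table at the surface, the effective normal stress on the slip plane uses the buoyant unit weight γ' = γ_sat − γ_w while the driving shear stress uses γ_sat:
FS = [c' + γ' z cos²β tanφ'] / [γ_sat z sinβ cosβ]
(For c' = 0 this reduces to FS = (γ'/γ_sat)·tanφ'/tanβ.)
γ' = 20.0 − 9.81 = 10.19 kN/m³
Numerator = 0.0 + 10.19·4.1·cos²11.6°·tan25.7° = 0.0 + 10.19·4.1·0.9596·0.4813 = 19.294 kPa
Denominator = 20.0·4.1·sin11.6°·cos11.6° = 20.0·4.1·0.2011·0.9796 = 16.152 kPa
FS = 19.294 / 16.152 = 1.195

FS = 1.19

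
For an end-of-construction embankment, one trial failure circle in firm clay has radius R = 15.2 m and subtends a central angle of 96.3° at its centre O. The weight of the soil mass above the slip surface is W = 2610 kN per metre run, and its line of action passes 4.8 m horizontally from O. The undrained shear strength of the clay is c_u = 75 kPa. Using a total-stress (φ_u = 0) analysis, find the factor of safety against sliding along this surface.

FS = 2.32

Taking moments about the centre O, the resisting moment is provided by the undrained shear strength acting along the arc:
Arc length L_a = R·θ = 15.2·(96.3°·π/180) = 15.2·1.6808 = 25.55 m
M_R = c_u·L_a·R = 75·25.55·15.2 = 29124.1 kN·m/m
M_D = W·d = 2610·4.8 = 12528.0 kN·m/m
FS = M_R / M_D = 29124.1 / 12528.0 = 2.325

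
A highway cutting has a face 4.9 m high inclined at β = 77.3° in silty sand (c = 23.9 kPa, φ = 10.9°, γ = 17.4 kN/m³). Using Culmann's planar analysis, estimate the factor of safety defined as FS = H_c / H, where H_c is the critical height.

FS = 1.79

H_c = (4c/γ) · sinβ cosφ / [1 − cos(β − φ)]
    = (4·23.9/17.4) · sin77.3°·cos10.9° / [1 − cos66.4°]
    = 5.494 · 0.9579 / 0.5997 = 8.78 m
FS = H_c / H = 8.78 / 4.9 = 1.791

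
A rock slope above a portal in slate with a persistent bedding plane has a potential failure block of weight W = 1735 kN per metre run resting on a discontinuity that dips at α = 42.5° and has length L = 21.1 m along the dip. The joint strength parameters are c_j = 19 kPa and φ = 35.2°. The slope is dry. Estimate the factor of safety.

FS = 1.11

Resolving the block weight along and normal to the plane and applying the Mohr–Coulomb strength on the joint:
N' = W cosα = 1735·cos42.5° = 1279.2 kN/m
Driving force T = W sinα = 1735·sin42.5° = 1172.1 kN/m
Resisting force R = c_j·L + N'·tanφ = 19·21.1 + 1279.2·tan35.2° = 400.9 + 902.4 = 1303.3 kN/m
FS = R / T = 1303.3 / 1172.1 = 1.112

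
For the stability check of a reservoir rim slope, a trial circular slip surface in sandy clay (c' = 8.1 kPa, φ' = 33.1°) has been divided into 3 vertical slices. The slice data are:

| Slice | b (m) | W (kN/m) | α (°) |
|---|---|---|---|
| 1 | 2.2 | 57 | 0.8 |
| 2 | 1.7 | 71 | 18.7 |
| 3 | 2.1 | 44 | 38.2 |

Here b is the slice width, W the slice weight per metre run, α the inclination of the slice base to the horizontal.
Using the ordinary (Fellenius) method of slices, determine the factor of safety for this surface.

Ordinary method of slices: FS = Σ[c'·Δl_i + (W_i cosα_i)·tanφ'] / Σ W_i sinα_i, with Δl_i = b_i / cosα_i.
Slice 1: Δl = 2.2/cos0.8° = 2.200 m; N'_1 = 57·cos0.8° = 57.0; c'Δl = 17.82; W sinα = 0.8
Slice 2: Δl = 1.7/cos18.7° = 1.795 m; N'_2 = 71·cos18.7° = 67.3; c'Δl = 14.54; W sinα = 22.8
Slice 3: Δl = 2.1/cos38.2° = 2.672 m; N'_3 = 44·cos38.2° = 34.6; c'Δl = 21.65; W sinα = 27.2
Σc'Δl = 54.0 kN/m; ΣN' = 158.8 kN/m; ΣW sinα = 50.8 kN/m
Resisting = 54.0 + 158.8·tan33.1° = 54.0 + 103.5 = 157.5 kN/m
FS = 157.5 / 50.8 = 3.103

FS = 3.10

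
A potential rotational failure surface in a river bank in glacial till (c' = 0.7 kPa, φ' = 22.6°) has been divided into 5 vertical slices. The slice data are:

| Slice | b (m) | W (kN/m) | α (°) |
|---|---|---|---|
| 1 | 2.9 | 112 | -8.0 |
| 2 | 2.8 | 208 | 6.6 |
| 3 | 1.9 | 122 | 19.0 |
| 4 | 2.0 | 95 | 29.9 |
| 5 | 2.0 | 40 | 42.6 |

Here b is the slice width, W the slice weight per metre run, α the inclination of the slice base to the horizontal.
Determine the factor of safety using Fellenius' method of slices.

FS = 1.92

Ordinary method of slices: FS = Σ[c'·Δl_i + (W_i cosα_i)·tanφ'] / Σ W_i sinα_i, with Δl_i = b_i / cosα_i.
Slice 1: Δl = 2.9/cos(-8.0°) = 2.928 m; N'_1 = 112·cos(-8.0°) = 110.9; c'Δl = 2.05; W sinα = -15.6
Slice 2: Δl = 2.8/cos6.6° = 2.819 m; N'_2 = 208·cos6.6° = 206.6; c'Δl = 1.97; W sinα = 23.9
Slice 3: Δl = 1.9/cos19.0° = 2.009 m; N'_3 = 122·cos19.0° = 115.4; c'Δl = 1.41; W sinα = 39.7
Slice 4: Δl = 2.0/cos29.9° = 2.307 m; N'_4 = 95·cos29.9° = 82.4; c'Δl = 1.61; W sinα = 47.4
Slice 5: Δl = 2.0/cos42.6° = 2.717 m; N'_5 = 40·cos42.6° = 29.4; c'Δl = 1.90; W sinα = 27.1
Σc'Δl = 8.9 kN/m; ΣN' = 544.7 kN/m; ΣW sinα = 122.5 kN/m
Resisting = 8.9 + 544.7·tan22.6° = 8.9 + 226.7 = 235.7 kN/m
FS = 235.7 / 122.5 = 1.924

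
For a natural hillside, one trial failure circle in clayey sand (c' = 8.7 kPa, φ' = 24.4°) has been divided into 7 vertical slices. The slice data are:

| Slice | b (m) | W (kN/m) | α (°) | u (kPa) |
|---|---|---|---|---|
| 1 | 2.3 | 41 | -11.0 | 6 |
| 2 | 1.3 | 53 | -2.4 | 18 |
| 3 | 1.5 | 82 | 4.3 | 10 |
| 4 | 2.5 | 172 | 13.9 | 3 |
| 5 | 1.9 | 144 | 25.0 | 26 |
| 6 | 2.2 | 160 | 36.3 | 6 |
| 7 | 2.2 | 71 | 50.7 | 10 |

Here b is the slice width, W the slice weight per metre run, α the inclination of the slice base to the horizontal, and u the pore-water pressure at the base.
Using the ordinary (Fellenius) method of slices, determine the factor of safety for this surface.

Ordinary method of slices: FS = Σ[c'·Δl_i + (W_i cosα_i − u_i·Δl_i)·tanφ'] / Σ W_i sinα_i, with Δl_i = b_i / cosα_i.
Slice 1: Δl = 2.3/cos(-11.0°) = 2.343 m; N'_1 = 41·cos(-11.0°) − 6·2.343 = 26.2; c'Δl = 20.38; W sinα = -7.8
Slice 2: Δl = 1.3/cos(-2.4°) = 1.301 m; N'_2 = 53·cos(-2.4°) − 18·1.301 = 29.5; c'Δl = 11.32; W sinα = -2.2
Slice 3: Δl = 1.5/cos4.3° = 1.504 m; N'_3 = 82·cos4.3° − 10·1.504 = 66.7; c'Δl = 13.09; W sinα = 6.1
Slice 4: Δl = 2.5/cos13.9° = 2.575 m; N'_4 = 172·cos13.9° − 3·2.575 = 159.2; c'Δl = 22.41; W sinα = 41.3
Slice 5: Δl = 1.9/cos25.0° = 2.096 m; N'_5 = 144·cos25.0° − 26·2.096 = 76.0; c'Δl = 18.24; W sinα = 60.9
Slice 6: Δl = 2.2/cos36.3° = 2.730 m; N'_6 = 160·cos36.3° − 6·2.730 = 112.6; c'Δl = 23.75; W sinα = 94.7
Slice 7: Δl = 2.2/cos50.7° = 3.473 m; N'_7 = 71·cos50.7° − 10·3.473 = 10.2; c'Δl = 30.22; W sinα = 54.9
Σc'Δl = 139.4 kN/m; ΣN' = 480.5 kN/m; ΣW sinα = 247.9 kN/m
Resisting = 139.4 + 480.5·tan24.4° = 139.4 + 218.0 = 357.4 kN/m
FS = 357.4 / 247.9 = 1.441

FS = 1.44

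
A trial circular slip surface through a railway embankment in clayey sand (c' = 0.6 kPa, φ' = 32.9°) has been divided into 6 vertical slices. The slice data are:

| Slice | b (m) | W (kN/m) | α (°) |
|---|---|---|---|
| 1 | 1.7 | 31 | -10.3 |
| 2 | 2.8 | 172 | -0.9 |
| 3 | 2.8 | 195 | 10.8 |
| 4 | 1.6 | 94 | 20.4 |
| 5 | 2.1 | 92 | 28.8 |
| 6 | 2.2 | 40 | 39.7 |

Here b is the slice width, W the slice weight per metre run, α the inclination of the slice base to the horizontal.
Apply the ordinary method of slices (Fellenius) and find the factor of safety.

Ordinary method of slices: FS = Σ[c'·Δl_i + (W_i cosα_i)·tanφ'] / Σ W_i sinα_i, with Δl_i = b_i / cosα_i.
Slice 1: Δl = 1.7/cos(-10.3°) = 1.728 m; N'_1 = 31·cos(-10.3°) = 30.5; c'Δl = 1.04; W sinα = -5.5
Slice 2: Δl = 2.8/cos(-0.9°) = 2.800 m; N'_2 = 172·cos(-0.9°) = 172.0; c'Δl = 1.68; W sinα = -2.7
Slice 3: Δl = 2.8/cos10.8° = 2.850 m; N'_3 = 195·cos10.8° = 191.5; c'Δl = 1.71; W sinα = 36.5
Slice 4: Δl = 1.6/cos20.4° = 1.707 m; N'_4 = 94·cos20.4° = 88.1; c'Δl = 1.02; W sinα = 32.8
Slice 5: Δl = 2.1/cos28.8° = 2.396 m; N'_5 = 92·cos28.8° = 80.6; c'Δl = 1.44; W sinα = 44.3
Slice 6: Δl = 2.2/cos39.7° = 2.859 m; N'_6 = 40·cos39.7° = 30.8; c'Δl = 1.72; W sinα = 25.6
Σc'Δl = 8.6 kN/m; ΣN' = 593.5 kN/m; ΣW sinα = 130.9 kN/m
Resisting = 8.6 + 593.5·tan32.9° = 8.6 + 384.0 = 392.6 kN/m
FS = 392.6 / 130.9 = 2.998

FS = 3.00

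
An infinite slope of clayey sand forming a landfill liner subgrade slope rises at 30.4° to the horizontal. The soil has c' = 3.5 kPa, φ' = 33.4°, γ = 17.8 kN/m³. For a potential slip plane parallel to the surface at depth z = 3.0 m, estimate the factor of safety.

For an infinite slope with a slip plane parallel to the surface (no pore pressure): FS = [c' + γz cos²β tanφ'] / [γz sinβ cosβ].
γz = 17.8·3.0 = 53.40 kN/m²
Numerator = 3.5 + 53.40·cos²30.4°·tan33.4° = 3.5 + 53.40·0.7439·0.6594 = 29.694 kPa
Denominator = 53.40·sin30.4°·cos30.4° = 53.40·0.5060·0.8625 = 23.307 kPa
FS = 29.694 / 23.307 = 1.274

FS = 1.27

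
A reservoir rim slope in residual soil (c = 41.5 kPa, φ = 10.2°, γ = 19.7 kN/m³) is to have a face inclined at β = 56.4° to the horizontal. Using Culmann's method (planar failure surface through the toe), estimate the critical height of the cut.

H_c = 22.44 m

Culmann's analysis gives the critical failure plane at α_cr = (β + φ)/2 = (56.4 + 10.2)/2 = 33.3°, and the critical height
H_c = (4c/γ) · sinβ cosφ / [1 − cos(β − φ)]
    = (4·41.5/19.7) · sin56.4°·cos10.2° / [1 − cos(46.2°)]
    = 8.426 · 0.8329·0.9842 / [1 − 0.6921]
    = 8.426 · 0.8198 / 0.3079
    = 22.44 m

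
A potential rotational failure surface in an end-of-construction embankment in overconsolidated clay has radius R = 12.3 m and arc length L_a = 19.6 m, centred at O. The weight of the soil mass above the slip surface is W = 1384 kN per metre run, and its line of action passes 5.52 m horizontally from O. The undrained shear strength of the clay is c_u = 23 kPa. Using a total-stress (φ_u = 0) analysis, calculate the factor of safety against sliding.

FS = 0.73

Taking moments about the centre O, the resisting moment is provided by the undrained shear strength acting along the arc:
M_R = c_u·L_a·R = 23·19.60·12.3 = 5544.8 kN·m/m
M_D = W·d = 1384·5.52 = 7639.7 kN·m/m
FS = M_R / M_D = 5544.8 / 7639.7 = 0.726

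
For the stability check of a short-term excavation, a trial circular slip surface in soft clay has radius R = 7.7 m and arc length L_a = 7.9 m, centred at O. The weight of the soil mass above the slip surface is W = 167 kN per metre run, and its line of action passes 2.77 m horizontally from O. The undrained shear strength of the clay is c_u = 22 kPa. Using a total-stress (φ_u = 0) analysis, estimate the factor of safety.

Taking moments about the centre O, the resisting moment is provided by the undrained shear strength acting along the arc:
M_R = c_u·L_a·R = 22·7.90·7.7 = 1338.3 kN·m/m
M_D = W·d = 167·2.77 = 462.6 kN·m/m
FS = M_R / M_D = 1338.3 / 462.6 = 2.893

FS = 2.89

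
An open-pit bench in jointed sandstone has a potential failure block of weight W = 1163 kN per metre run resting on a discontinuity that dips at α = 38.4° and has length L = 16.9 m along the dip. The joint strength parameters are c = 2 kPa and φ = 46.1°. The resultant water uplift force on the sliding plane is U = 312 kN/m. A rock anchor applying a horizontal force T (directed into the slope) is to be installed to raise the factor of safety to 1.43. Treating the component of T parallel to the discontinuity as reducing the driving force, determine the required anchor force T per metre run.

T = 213 kN/m

Resolving forces along and normal to the sliding plane, with the horizontal anchor force T adding T·sinα to the effective normal force and T·cosα acting up the plane against the driving force:
FS = [cL + (W cosα − U + T sinα) tanφ] / [W sinα − T cosα]
Without the anchor: N' = 599.4 kN/m, driving T_d = 722.4 kN/m, resisting R = 2·16.9 + 599.4·tan46.1° = 656.7 kN/m, FS = 0.91.
Setting FS = 1.43 and solving for T:
1.43·(722.4 − T cos38.4°) = 656.7 + T sin38.4°·tan46.1°
T·(sin38.4°·tan46.1° + 1.43·cos38.4°) = 1.43·722.4 − 656.7
T·(0.6211·1.0392 + 1.43·0.7837) = 1033.0 − 656.7 = 376.3
T·1.7661 = 376.3
T = 213.1 kN/m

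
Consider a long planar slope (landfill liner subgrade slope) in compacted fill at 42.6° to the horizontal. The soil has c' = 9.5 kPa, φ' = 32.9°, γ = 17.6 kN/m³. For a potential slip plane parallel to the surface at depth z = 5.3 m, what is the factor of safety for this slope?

FS = 0.91

For an infinite slope with a slip plane parallel to the surface (no pore pressure): FS = [c' + γz cos²β tanφ'] / [γz sinβ cosβ].
γz = 17.6·5.3 = 93.28 kN/m²
Numerator = 9.5 + 93.28·cos²42.6°·tan32.9° = 9.5 + 93.28·0.5418·0.6469 = 42.198 kPa
Denominator = 93.28·sin42.6°·cos42.6° = 93.28·0.6769·0.7361 = 46.476 kPa
FS = 42.198 / 46.476 = 0.908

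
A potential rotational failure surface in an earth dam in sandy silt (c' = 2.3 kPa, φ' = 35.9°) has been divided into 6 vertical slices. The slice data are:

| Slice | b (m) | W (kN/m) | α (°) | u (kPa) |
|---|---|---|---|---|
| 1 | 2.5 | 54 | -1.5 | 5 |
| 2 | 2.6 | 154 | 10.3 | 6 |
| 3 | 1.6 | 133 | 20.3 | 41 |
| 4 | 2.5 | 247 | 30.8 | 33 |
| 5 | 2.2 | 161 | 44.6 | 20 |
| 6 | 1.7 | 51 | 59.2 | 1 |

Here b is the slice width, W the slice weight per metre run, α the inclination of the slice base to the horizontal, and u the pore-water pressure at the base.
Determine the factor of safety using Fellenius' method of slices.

Ordinary method of slices: FS = Σ[c'·Δl_i + (W_i cosα_i − u_i·Δl_i)·tanφ'] / Σ W_i sinα_i, with Δl_i = b_i / cosα_i.
Slice 1: Δl = 2.5/cos(-1.5°) = 2.501 m; N'_1 = 54·cos(-1.5°) − 5·2.501 = 41.5; c'Δl = 5.75; W sinα = -1.4
Slice 2: Δl = 2.6/cos10.3° = 2.643 m; N'_2 = 154·cos10.3° − 6·2.643 = 135.7; c'Δl = 6.08; W sinα = 27.5
Slice 3: Δl = 1.6/cos20.3° = 1.706 m; N'_3 = 133·cos20.3° − 41·1.706 = 54.8; c'Δl = 3.92; W sinα = 46.1
Slice 4: Δl = 2.5/cos30.8° = 2.910 m; N'_4 = 247·cos30.8° − 33·2.910 = 116.1; c'Δl = 6.69; W sinα = 126.5
Slice 5: Δl = 2.2/cos44.6° = 3.090 m; N'_5 = 161·cos44.6° − 20·3.090 = 52.8; c'Δl = 7.11; W sinα = 113.0
Slice 6: Δl = 1.7/cos59.2° = 3.320 m; N'_6 = 51·cos59.2° − 1·3.320 = 22.8; c'Δl = 7.64; W sinα = 43.8
Σc'Δl = 37.2 kN/m; ΣN' = 423.7 kN/m; ΣW sinα = 355.6 kN/m
Resisting = 37.2 + 423.7·tan35.9° = 37.2 + 306.7 = 343.9 kN/m
FS = 343.9 / 355.6 = 0.967

FS = 0.97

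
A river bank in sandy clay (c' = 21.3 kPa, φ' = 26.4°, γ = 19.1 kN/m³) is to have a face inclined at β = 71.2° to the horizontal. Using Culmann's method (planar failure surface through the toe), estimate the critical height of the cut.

H_c = 13.02 m

Culmann's analysis gives the critical failure plane at α_cr = (β + φ')/2 = (71.2 + 26.4)/2 = 48.8°, and the critical height
H_c = (4c'/γ) · sinβ cosφ' / [1 − cos(β − φ')]
    = (4·21.3/19.1) · sin71.2°·cos26.4° / [1 − cos(44.8°)]
    = 4.461 · 0.9466·0.8957 / [1 − 0.7096]
    = 4.461 · 0.8479 / 0.2904
    = 13.02 m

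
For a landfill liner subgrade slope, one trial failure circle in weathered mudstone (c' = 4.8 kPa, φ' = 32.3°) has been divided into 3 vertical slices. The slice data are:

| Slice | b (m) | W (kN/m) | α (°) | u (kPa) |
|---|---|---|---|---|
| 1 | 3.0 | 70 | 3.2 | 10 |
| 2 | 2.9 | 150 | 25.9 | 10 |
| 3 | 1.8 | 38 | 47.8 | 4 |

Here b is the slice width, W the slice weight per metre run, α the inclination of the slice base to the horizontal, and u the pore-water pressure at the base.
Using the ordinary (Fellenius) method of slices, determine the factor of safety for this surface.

FS = 1.46

Ordinary method of slices: FS = Σ[c'·Δl_i + (W_i cosα_i − u_i·Δl_i)·tanφ'] / Σ W_i sinα_i, with Δl_i = b_i / cosα_i.
Slice 1: Δl = 3.0/cos3.2° = 3.005 m; N'_1 = 70·cos3.2° − 10·3.005 = 39.8; c'Δl = 14.42; W sinα = 3.9
Slice 2: Δl = 2.9/cos25.9° = 3.224 m; N'_2 = 150·cos25.9° − 10·3.224 = 102.7; c'Δl = 15.47; W sinα = 65.5
Slice 3: Δl = 1.8/cos47.8° = 2.680 m; N'_3 = 38·cos47.8° − 4·2.680 = 14.8; c'Δl = 12.86; W sinα = 28.2
Σc'Δl = 42.8 kN/m; ΣN' = 157.3 kN/m; ΣW sinα = 97.6 kN/m
Resisting = 42.8 + 157.3·tan32.3° = 42.8 + 99.5 = 142.2 kN/m
FS = 142.2 / 97.6 = 1.458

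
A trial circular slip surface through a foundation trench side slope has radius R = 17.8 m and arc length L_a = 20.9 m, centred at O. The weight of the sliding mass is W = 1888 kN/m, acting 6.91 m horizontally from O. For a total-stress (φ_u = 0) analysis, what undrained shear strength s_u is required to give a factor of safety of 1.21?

FS = s_u·L_a·R / (W·d), so s_u = FS·W·d / (L_a·R).
s_u = 1.21·1888·6.91 / (20.90·17.8) = 15785.8 / 372.02 = 42.43 kPa

s_u = 42.4 kPa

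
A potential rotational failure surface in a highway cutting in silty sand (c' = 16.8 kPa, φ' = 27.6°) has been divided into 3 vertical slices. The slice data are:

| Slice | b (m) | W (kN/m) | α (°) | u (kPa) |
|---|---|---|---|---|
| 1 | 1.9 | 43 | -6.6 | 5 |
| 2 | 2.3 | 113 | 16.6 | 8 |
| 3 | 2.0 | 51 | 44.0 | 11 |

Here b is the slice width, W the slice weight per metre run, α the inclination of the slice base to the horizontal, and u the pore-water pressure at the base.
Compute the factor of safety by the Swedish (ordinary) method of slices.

FS = 2.97

Ordinary method of slices: FS = Σ[c'·Δl_i + (W_i cosα_i − u_i·Δl_i)·tanφ'] / Σ W_i sinα_i, with Δl_i = b_i / cosα_i.
Slice 1: Δl = 1.9/cos(-6.6°) = 1.913 m; N'_1 = 43·cos(-6.6°) − 5·1.913 = 33.2; c'Δl = 32.13; W sinα = -4.9
Slice 2: Δl = 2.3/cos16.6° = 2.400 m; N'_2 = 113·cos16.6° − 8·2.400 = 89.1; c'Δl = 40.32; W sinα = 32.3
Slice 3: Δl = 2.0/cos44.0° = 2.780 m; N'_3 = 51·cos44.0° − 11·2.780 = 6.1; c'Δl = 46.71; W sinα = 35.4
Σc'Δl = 119.2 kN/m; ΣN' = 128.3 kN/m; ΣW sinα = 62.8 kN/m
Resisting = 119.2 + 128.3·tan27.6° = 119.2 + 67.1 = 186.3 kN/m
FS = 186.3 / 62.8 = 2.967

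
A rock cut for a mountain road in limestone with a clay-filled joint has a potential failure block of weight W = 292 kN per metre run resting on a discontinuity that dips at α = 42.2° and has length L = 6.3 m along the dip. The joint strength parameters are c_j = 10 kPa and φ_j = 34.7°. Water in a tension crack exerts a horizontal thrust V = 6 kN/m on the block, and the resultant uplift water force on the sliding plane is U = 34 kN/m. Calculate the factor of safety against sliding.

Resolving the block weight along and normal to the plane and applying the Mohr–Coulomb strength on the joint:
N' = W cosα − U − V sinα = 292·cos42.2° − 34 − 6·sin42.2° = 178.3 kN/m
Driving force T = W sinα + V cosα = 292·sin42.2° + 6·cos42.2° = 200.6 kN/m
Resisting force R = c_j·L + N'·tanφ_j = 10·6.3 + 178.3·tan34.7° = 63.0 + 123.5 = 186.5 kN/m
FS = R / T = 186.5 / 200.6 = 0.930

FS = 0.93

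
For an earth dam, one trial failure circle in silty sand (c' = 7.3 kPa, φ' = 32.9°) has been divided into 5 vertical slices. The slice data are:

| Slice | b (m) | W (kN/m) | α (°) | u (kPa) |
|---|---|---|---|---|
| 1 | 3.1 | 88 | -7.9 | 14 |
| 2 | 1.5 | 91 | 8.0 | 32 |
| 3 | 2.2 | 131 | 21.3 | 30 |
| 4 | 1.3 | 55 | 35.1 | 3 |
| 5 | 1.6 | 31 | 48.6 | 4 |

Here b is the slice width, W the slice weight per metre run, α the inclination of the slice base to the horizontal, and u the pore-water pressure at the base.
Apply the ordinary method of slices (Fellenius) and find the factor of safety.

FS = 1.96

Ordinary method of slices: FS = Σ[c'·Δl_i + (W_i cosα_i − u_i·Δl_i)·tanφ'] / Σ W_i sinα_i, with Δl_i = b_i / cosα_i.
Slice 1: Δl = 3.1/cos(-7.9°) = 3.130 m; N'_1 = 88·cos(-7.9°) − 14·3.130 = 43.3; c'Δl = 22.85; W sinα = -12.1
Slice 2: Δl = 1.5/cos8.0° = 1.515 m; N'_2 = 91·cos8.0° − 32·1.515 = 41.6; c'Δl = 11.06; W sinα = 12.7
Slice 3: Δl = 2.2/cos21.3° = 2.361 m; N'_3 = 131·cos21.3° − 30·2.361 = 51.2; c'Δl = 17.24; W sinα = 47.6
Slice 4: Δl = 1.3/cos35.1° = 1.589 m; N'_4 = 55·cos35.1° − 3·1.589 = 40.2; c'Δl = 11.60; W sinα = 31.6
Slice 5: Δl = 1.6/cos48.6° = 2.419 m; N'_5 = 31·cos48.6° − 4·2.419 = 10.8; c'Δl = 17.66; W sinα = 23.3
Σc'Δl = 80.4 kN/m; ΣN' = 187.3 kN/m; ΣW sinα = 103.0 kN/m
Resisting = 80.4 + 187.3·tan32.9° = 80.4 + 121.1 = 201.5 kN/m
FS = 201.5 / 103.0 = 1.956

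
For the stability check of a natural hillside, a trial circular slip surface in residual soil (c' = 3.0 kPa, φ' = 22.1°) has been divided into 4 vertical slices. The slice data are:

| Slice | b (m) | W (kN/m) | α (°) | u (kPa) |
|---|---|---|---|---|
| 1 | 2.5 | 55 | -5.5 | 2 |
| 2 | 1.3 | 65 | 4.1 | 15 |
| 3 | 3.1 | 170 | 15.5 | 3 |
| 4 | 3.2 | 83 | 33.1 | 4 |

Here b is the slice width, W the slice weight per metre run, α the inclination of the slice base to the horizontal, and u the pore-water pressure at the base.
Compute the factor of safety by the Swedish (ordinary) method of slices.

FS = 1.73

Ordinary method of slices: FS = Σ[c'·Δl_i + (W_i cosα_i − u_i·Δl_i)·tanφ'] / Σ W_i sinα_i, with Δl_i = b_i / cosα_i.
Slice 1: Δl = 2.5/cos(-5.5°) = 2.512 m; N'_1 = 55·cos(-5.5°) − 2·2.512 = 49.7; c'Δl = 7.53; W sinα = -5.3
Slice 2: Δl = 1.3/cos4.1° = 1.303 m; N'_2 = 65·cos4.1° − 15·1.303 = 45.3; c'Δl = 3.91; W sinα = 4.6
Slice 3: Δl = 3.1/cos15.5° = 3.217 m; N'_3 = 170·cos15.5° − 3·3.217 = 154.2; c'Δl = 9.65; W sinα = 45.4
Slice 4: Δl = 3.2/cos33.1° = 3.820 m; N'_4 = 83·cos33.1° − 4·3.820 = 54.3; c'Δl = 11.46; W sinα = 45.3
Σc'Δl = 32.6 kN/m; ΣN' = 303.4 kN/m; ΣW sinα = 90.1 kN/m
Resisting = 32.6 + 303.4·tan22.1° = 32.6 + 123.2 = 155.8 kN/m
FS = 155.8 / 90.1 = 1.728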